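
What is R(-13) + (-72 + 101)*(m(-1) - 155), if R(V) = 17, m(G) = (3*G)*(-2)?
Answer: -4304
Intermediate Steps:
m(G) = -6*G
R(-13) + (-72 + 101)*(m(-1) - 155) = 17 + (-72 + 101)*(-6*(-1) - 155) = 17 + 29*(6 - 155) = 17 + 29*(-149) = 17 - 4321 = -4304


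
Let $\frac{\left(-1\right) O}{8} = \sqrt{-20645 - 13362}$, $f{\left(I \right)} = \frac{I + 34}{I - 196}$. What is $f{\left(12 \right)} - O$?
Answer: $- \frac{1}{4} + 8 i \sqrt{34007} \approx -0.25 + 1475.3 i$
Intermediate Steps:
$f{\left(I \right)} = \frac{34 + I}{-196 + I}$
$O = - 8 i \sqrt{34007}$ ($O = - 8 \sqrt{-20645 - 13362} = - 8 \sqrt{-34007} = - 8 i \sqrt{34007} \approx - 1475.3 i$)
$f{\left(12 \right)} - O = \frac{34 + 12}{-196 + 12} - - 8 i \sqrt{34007} = \frac{1}{-184} \cdot 46 + 8 i \sqrt{34007} = \left(- \frac{1}{184}\right) 46 + 8 i \sqrt{34007} = - \frac{1}{4} + 8 i \sqrt{34007}$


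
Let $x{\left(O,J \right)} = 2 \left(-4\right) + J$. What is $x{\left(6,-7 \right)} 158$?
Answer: $-2370$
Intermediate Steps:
$x{\left(O,J \right)} = -8 + J$
$x{\left(6,-7 \right)} 158 = \left(-8 - 7\right) 158 = \left(-15\right) 158 = -2370$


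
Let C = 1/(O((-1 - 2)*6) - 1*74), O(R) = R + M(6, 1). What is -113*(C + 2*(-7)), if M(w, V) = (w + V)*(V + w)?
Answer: 68139/43 ≈ 1584.6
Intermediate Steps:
M(w, V) = (V + w)² (M(w, V) = (V + w)*(V + w) = (V + w)²)
O(R) = 49 + R (O(R) = R + (1 + 6)² = R + 7² = R + 49 = 49 + R)
C = -1/43 (C = 1/((49 + (-1 - 2)*6) - 1*74) = 1/((49 - 3*6) - 74) = 1/((49 - 18) - 74) = 1/(31 - 74) = 1/(-43) = -1/43 ≈ -0.023256)
-113*(C + 2*(-7)) = -113*(-1/43 + 2*(-7)) = -113*(-1/43 - 14) = -113*(-603/43) = 68139/43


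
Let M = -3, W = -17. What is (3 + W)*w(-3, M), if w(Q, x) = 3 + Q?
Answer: 0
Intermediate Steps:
(3 + W)*w(-3, M) = (3 - 17)*(3 - 3) = -14*0 = 0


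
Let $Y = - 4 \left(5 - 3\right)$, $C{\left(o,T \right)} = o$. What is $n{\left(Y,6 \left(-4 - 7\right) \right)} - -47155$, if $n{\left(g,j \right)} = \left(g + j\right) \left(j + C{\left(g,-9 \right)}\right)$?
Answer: $52631$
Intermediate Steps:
$Y = -8$ ($Y = \left(-4\right) 2 = -8$)
$n{\left(g,j \right)} = \left(g + j\right)^{2}$ ($n{\left(g,j \right)} = \left(g + j\right) \left(j + g\right) = \left(g + j\right) \left(g + j\right) = \left(g + j\right)^{2}$)
$n{\left(Y,6 \left(-4 - 7\right) \right)} - -47155 = \left(\left(-8\right)^{2} + \left(6 \left(-4 - 7\right)\right)^{2} + 2 \left(-8\right) 6 \left(-4 - 7\right)\right) - -47155 = \left(64 + \left(6 \left(-11\right)\right)^{2} + 2 \left(-8\right) 6 \left(-11\right)\right) + 47155 = \left(64 + \left(-66\right)^{2} + 2 \left(-8\right) \left(-66\right)\right) + 47155 = \left(64 + 4356 + 1056\right) + 47155 = 5476 + 47155 = 52631$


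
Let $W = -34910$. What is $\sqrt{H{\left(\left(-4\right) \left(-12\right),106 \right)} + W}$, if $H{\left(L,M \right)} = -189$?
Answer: $i \sqrt{35099} \approx 187.35 i$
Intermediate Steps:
$\sqrt{H{\left(\left(-4\right) \left(-12\right),106 \right)} + W} = \sqrt{-189 - 34910} = \sqrt{-35099} = i \sqrt{35099}$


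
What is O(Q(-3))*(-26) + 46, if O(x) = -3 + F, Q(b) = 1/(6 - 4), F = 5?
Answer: -6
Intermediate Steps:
Q(b) = ½ (Q(b) = 1/2 = ½)
O(x) = 2 (O(x) = -3 + 5 = 2)
O(Q(-3))*(-26) + 46 = 2*(-26) + 46 = -52 + 46 = -6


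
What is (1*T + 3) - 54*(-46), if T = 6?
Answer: 2493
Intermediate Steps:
(1*T + 3) - 54*(-46) = (1*6 + 3) - 54*(-46) = (6 + 3) + 2484 = 9 + 2484 = 2493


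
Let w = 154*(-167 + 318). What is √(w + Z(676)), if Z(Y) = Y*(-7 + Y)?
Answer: √475498 ≈ 689.56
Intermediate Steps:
w = 23254 (w = 154*151 = 23254)
√(w + Z(676)) = √(23254 + 676*(-7 + 676)) = √(23254 + 676*669) = √(23254 + 452244) = √475498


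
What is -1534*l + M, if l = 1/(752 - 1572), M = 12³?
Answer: 709247/410 ≈ 1729.9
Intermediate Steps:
M = 1728
l = -1/820 (l = 1/(-820) = -1/820 ≈ -0.0012195)
-1534*l + M = -1534*(-1/820) + 1728 = 767/410 + 1728 = 709247/410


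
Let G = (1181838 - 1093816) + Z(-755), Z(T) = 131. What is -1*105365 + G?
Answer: -17212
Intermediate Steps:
G = 88153 (G = (1181838 - 1093816) + 131 = 88022 + 131 = 88153)
-1*105365 + G = -1*105365 + 88153 = -105365 + 88153 = -17212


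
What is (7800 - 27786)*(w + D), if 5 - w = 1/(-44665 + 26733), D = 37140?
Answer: -6656178821013/8966 ≈ -7.4238e+8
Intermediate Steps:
w = 89661/17932 (w = 5 - 1/(-44665 + 26733) = 5 - 1/(-17932) = 5 - 1*(-1/17932) = 5 + 1/17932 = 89661/17932 ≈ 5.0001)
(7800 - 27786)*(w + D) = (7800 - 27786)*(89661/17932 + 37140) = -19986*666084141/17932 = -6656178821013/8966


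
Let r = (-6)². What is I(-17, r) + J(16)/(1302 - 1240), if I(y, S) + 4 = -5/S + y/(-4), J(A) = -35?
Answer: -253/558 ≈ -0.45340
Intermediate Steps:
r = 36
I(y, S) = -4 - 5/S - y/4 (I(y, S) = -4 + (-5/S + y/(-4)) = -4 + (-5/S + y*(-¼)) = -4 + (-5/S - y/4) = -4 - 5/S - y/4)
I(-17, r) + J(16)/(1302 - 1240) = (-4 - 5/36 - ¼*(-17)) - 35/(1302 - 1240) = (-4 - 5*1/36 + 17/4) - 35/62 = (-4 - 5/36 + 17/4) - 35*1/62 = ⅑ - 35/62 = -253/558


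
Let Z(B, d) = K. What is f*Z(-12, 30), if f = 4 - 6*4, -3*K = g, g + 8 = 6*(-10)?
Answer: -1360/3 ≈ -453.33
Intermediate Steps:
g = -68 (g = -8 + 6*(-10) = -8 - 60 = -68)
K = 68/3 (K = -⅓*(-68) = 68/3 ≈ 22.667)
f = -20 (f = 4 - 2*12 = 4 - 24 = -20)
Z(B, d) = 68/3
f*Z(-12, 30) = -20*68/3 = -1360/3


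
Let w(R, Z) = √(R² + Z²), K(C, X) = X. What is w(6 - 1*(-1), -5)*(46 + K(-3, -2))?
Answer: 44*√74 ≈ 378.50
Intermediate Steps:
w(6 - 1*(-1), -5)*(46 + K(-3, -2)) = √((6 - 1*(-1))² + (-5)²)*(46 - 2) = √((6 + 1)² + 25)*44 = √(7² + 25)*44 = √(49 + 25)*44 = √74*44 = 44*√74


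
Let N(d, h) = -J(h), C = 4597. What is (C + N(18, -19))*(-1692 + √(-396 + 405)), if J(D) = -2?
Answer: -7767711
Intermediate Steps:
N(d, h) = 2 (N(d, h) = -1*(-2) = 2)
(C + N(18, -19))*(-1692 + √(-396 + 405)) = (4597 + 2)*(-1692 + √(-396 + 405)) = 4599*(-1692 + √9) = 4599*(-1692 + 3) = 4599*(-1689) = -7767711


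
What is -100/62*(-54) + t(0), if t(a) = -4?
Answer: 2576/31 ≈ 83.097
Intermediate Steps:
-100/62*(-54) + t(0) = -100/62*(-54) - 4 = -100*1/62*(-54) - 4 = -50/31*(-54) - 4 = 2700/31 - 4 = 2576/31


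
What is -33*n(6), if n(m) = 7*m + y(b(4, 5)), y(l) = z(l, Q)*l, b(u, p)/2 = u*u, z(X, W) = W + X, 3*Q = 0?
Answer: -35178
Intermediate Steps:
Q = 0 (Q = (⅓)*0 = 0)
b(u, p) = 2*u² (b(u, p) = 2*(u*u) = 2*u²)
y(l) = l² (y(l) = (0 + l)*l = l*l = l²)
n(m) = 1024 + 7*m (n(m) = 7*m + (2*4²)² = 7*m + (2*16)² = 7*m + 32² = 7*m + 1024 = 1024 + 7*m)
-33*n(6) = -33*(1024 + 7*6) = -33*(1024 + 42) = -33*1066 = -35178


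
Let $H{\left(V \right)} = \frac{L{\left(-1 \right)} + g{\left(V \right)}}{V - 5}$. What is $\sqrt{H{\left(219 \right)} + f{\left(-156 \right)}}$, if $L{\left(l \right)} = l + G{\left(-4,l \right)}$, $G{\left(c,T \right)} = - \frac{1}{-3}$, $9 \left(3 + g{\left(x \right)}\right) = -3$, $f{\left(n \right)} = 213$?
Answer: $\frac{\sqrt{2438423}}{107} \approx 14.594$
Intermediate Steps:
$g{\left(x \right)} = - \frac{10}{3}$ ($g{\left(x \right)} = -3 + \frac{1}{9} \left(-3\right) = -3 - \frac{1}{3} = - \frac{10}{3}$)
$G{\left(c,T \right)} = \frac{1}{3}$ ($G{\left(c,T \right)} = \left(-1\right) \left(- \frac{1}{3}\right) = \frac{1}{3}$)
$L{\left(l \right)} = \frac{1}{3} + l$ ($L{\left(l \right)} = l + \frac{1}{3} = \frac{1}{3} + l$)
$H{\left(V \right)} = - \frac{4}{-5 + V}$ ($H{\left(V \right)} = \frac{\left(\frac{1}{3} - 1\right) - \frac{10}{3}}{V - 5} = \frac{- \frac{2}{3} - \frac{10}{3}}{-5 + V} = \frac{1}{-5 + V} \left(-4\right) = - \frac{4}{-5 + V}$)
$\sqrt{H{\left(219 \right)} + f{\left(-156 \right)}} = \sqrt{- \frac{4}{-5 + 219} + 213} = \sqrt{- \frac{4}{214} + 213} = \sqrt{\left(-4\right) \frac{1}{214} + 213} = \sqrt{- \frac{2}{107} + 213} = \sqrt{\frac{22789}{107}} = \frac{\sqrt{2438423}}{107}$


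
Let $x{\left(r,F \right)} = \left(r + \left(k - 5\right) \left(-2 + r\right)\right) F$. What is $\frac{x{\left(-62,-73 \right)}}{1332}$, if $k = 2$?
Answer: $- \frac{4745}{666} \approx -7.1246$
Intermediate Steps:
$x{\left(r,F \right)} = F \left(6 - 2 r\right)$ ($x{\left(r,F \right)} = \left(r + \left(2 - 5\right) \left(-2 + r\right)\right) F = \left(r - 3 \left(-2 + r\right)\right) F = \left(r - \left(-6 + 3 r\right)\right) F = \left(6 - 2 r\right) F = F \left(6 - 2 r\right)$)
$\frac{x{\left(-62,-73 \right)}}{1332} = \frac{2 \left(-73\right) \left(3 - -62\right)}{1332} = 2 \left(-73\right) \left(3 + 62\right) \frac{1}{1332} = 2 \left(-73\right) 65 \cdot \frac{1}{1332} = \left(-9490\right) \frac{1}{1332} = - \frac{4745}{666}$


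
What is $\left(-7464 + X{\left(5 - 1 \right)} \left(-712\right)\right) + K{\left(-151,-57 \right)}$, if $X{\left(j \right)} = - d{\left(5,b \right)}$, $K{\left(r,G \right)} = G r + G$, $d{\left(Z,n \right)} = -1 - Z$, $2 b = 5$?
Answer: $-3186$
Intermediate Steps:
$b = \frac{5}{2}$ ($b = \frac{1}{2} \cdot 5 = \frac{5}{2} \approx 2.5$)
$K{\left(r,G \right)} = G + G r$
$X{\left(j \right)} = 6$ ($X{\left(j \right)} = - (-1 - 5) = \left(-1\right) \left(-6\right) = 6$)
$\left(-7464 + X{\left(5 - 1 \right)} \left(-712\right)\right) + K{\left(-151,-57 \right)} = \left(-7464 + 6 \left(-712\right)\right) - 57 \left(1 - 151\right) = \left(-7464 - 4272\right) - -8550 = -11736 + 8550 = -3186$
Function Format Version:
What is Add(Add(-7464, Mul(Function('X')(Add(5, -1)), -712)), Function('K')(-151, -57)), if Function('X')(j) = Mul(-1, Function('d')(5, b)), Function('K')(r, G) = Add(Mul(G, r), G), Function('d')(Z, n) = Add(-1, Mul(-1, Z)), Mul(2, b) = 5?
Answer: -3186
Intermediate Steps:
b = Rational(5, 2) (b = Mul(Rational(1, 2), 5) = Rational(5, 2) ≈ 2.5000)
Function('K')(r, G) = Add(G, Mul(G, r))
Function('X')(j) = 6 (Function('X')(j) = Mul(-1, Add(-1, Mul(-1, 5))) = Mul(-1, Add(-1, -5)) = Mul(-1, -6) = 6)
Add(Add(-7464, Mul(Function('X')(Add(5, -1)), -712)), Function('K')(-151, -57)) = Add(Add(-7464, Mul(6, -712)), Mul(-57, Add(1, -151))) = Add(Add(-7464, -4272), Mul(-57, -150)) = Add(-11736, 8550) = -3186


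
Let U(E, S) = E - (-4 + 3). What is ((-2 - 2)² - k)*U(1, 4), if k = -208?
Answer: 448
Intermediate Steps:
U(E, S) = 1 + E (U(E, S) = E - 1*(-1) = E + 1 = 1 + E)
((-2 - 2)² - k)*U(1, 4) = ((-2 - 2)² - 1*(-208))*(1 + 1) = ((-4)² + 208)*2 = (16 + 208)*2 = 224*2 = 448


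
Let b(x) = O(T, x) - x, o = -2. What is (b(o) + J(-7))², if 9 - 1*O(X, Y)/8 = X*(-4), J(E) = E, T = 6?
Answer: 67081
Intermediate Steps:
O(X, Y) = 72 + 32*X (O(X, Y) = 72 - 8*X*(-4) = 72 - (-32)*X = 72 + 32*X)
b(x) = 264 - x (b(x) = (72 + 32*6) - x = (72 + 192) - x = 264 - x)
(b(o) + J(-7))² = ((264 - 1*(-2)) - 7)² = ((264 + 2) - 7)² = (266 - 7)² = 259² = 67081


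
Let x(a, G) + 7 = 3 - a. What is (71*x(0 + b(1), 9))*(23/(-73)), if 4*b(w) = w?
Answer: 27761/292 ≈ 95.072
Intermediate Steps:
b(w) = w/4
x(a, G) = -4 - a (x(a, G) = -7 + (3 - a) = -4 - a)
(71*x(0 + b(1), 9))*(23/(-73)) = (71*(-4 - (0 + (¼)*1)))*(23/(-73)) = (71*(-4 - (0 + ¼)))*(23*(-1/73)) = (71*(-4 - 1*¼))*(-23/73) = (71*(-4 - ¼))*(-23/73) = (71*(-17/4))*(-23/73) = -1207/4*(-23/73) = 27761/292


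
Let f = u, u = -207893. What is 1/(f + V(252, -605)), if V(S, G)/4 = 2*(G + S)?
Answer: -1/210717 ≈ -4.7457e-6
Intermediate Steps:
f = -207893
V(S, G) = 8*G + 8*S (V(S, G) = 4*(2*(G + S)) = 4*(2*G + 2*S) = 8*G + 8*S)
1/(f + V(252, -605)) = 1/(-207893 + (8*(-605) + 8*252)) = 1/(-207893 + (-4840 + 2016)) = 1/(-207893 - 2824) = 1/(-210717) = -1/210717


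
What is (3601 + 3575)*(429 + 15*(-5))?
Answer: 2540304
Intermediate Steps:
(3601 + 3575)*(429 + 15*(-5)) = 7176*(429 - 75) = 7176*354 = 2540304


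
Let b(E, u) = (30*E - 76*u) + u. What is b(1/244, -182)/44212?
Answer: 1665315/5393864 ≈ 0.30874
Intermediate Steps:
b(E, u) = -75*u + 30*E (b(E, u) = (-76*u + 30*E) + u = -75*u + 30*E)
b(1/244, -182)/44212 = (-75*(-182) + 30/244)/44212 = (13650 + 30*(1/244))*(1/44212) = (13650 + 15/122)*(1/44212) = (1665315/122)*(1/44212) = 1665315/5393864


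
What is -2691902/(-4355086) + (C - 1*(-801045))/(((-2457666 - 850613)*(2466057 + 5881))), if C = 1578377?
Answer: 5503497218543505728/8903821524709158593 ≈ 0.61810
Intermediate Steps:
-2691902/(-4355086) + (C - 1*(-801045))/(((-2457666 - 850613)*(2466057 + 5881))) = -2691902/(-4355086) + (1578377 - 1*(-801045))/(((-2457666 - 850613)*(2466057 + 5881))) = -2691902*(-1/4355086) + (1578377 + 801045)/((-3308279*2471938)) = 1345951/2177543 + 2379422/(-8177860574702) = 1345951/2177543 + 2379422*(-1/8177860574702) = 1345951/2177543 - 1189711/4088930287351 = 5503497218543505728/8903821524709158593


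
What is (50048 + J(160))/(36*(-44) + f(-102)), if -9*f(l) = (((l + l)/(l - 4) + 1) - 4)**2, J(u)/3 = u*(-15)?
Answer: -120360032/4449817 ≈ -27.048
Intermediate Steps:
J(u) = -45*u (J(u) = 3*(u*(-15)) = 3*(-15*u) = -45*u)
f(l) = -(-3 + 2*l/(-4 + l))**2/9 (f(l) = -(((l + l)/(l - 4) + 1) - 4)**2/9 = -(((2*l)/(-4 + l) + 1) - 4)**2/9 = -((2*l/(-4 + l) + 1) - 4)**2/9 = -((1 + 2*l/(-4 + l)) - 4)**2/9 = -(-3 + 2*l/(-4 + l))**2/9)
(50048 + J(160))/(36*(-44) + f(-102)) = (50048 - 45*160)/(36*(-44) - (-12 - 102)**2/(9*(-4 - 102)**2)) = (50048 - 7200)/(-1584 - 1/9*(-114)**2/(-106)**2) = 42848/(-1584 - 1/9*12996*1/11236) = 42848/(-1584 - 361/2809) = 42848/(-4449817/2809) = 42848*(-2809/4449817) = -120360032/4449817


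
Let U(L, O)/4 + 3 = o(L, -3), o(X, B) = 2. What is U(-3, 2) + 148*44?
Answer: 6508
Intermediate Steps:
U(L, O) = -4 (U(L, O) = -12 + 4*2 = -12 + 8 = -4)
U(-3, 2) + 148*44 = -4 + 148*44 = -4 + 6512 = 6508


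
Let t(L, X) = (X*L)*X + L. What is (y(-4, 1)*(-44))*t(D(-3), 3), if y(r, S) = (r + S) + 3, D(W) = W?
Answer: 0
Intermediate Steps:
y(r, S) = 3 + S + r (y(r, S) = (S + r) + 3 = 3 + S + r)
t(L, X) = L + L*X² (t(L, X) = (L*X)*X + L = L*X² + L = L + L*X²)
(y(-4, 1)*(-44))*t(D(-3), 3) = ((3 + 1 - 4)*(-44))*(-3*(1 + 3²)) = (0*(-44))*(-3*(1 + 9)) = 0*(-3*10) = 0*(-30) = 0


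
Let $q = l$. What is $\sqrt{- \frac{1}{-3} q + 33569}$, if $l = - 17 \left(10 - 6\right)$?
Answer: $\frac{\sqrt{301917}}{3} \approx 183.16$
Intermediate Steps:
$l = -68$ ($l = \left(-17\right) 4 = -68$)
$q = -68$
$\sqrt{- \frac{1}{-3} q + 33569} = \sqrt{- \frac{1}{-3} \left(-68\right) + 33569} = \sqrt{\left(-1\right) \left(- \frac{1}{3}\right) \left(-68\right) + 33569} = \sqrt{\frac{1}{3} \left(-68\right) + 33569} = \sqrt{- \frac{68}{3} + 33569} = \sqrt{\frac{100639}{3}} = \frac{\sqrt{301917}}{3}$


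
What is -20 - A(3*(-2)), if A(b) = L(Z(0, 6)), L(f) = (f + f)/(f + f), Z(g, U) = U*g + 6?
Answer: -21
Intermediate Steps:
Z(g, U) = 6 + U*g
L(f) = 1 (L(f) = (2*f)/((2*f)) = (2*f)*(1/(2*f)) = 1)
A(b) = 1
-20 - A(3*(-2)) = -20 - 1*1 = -20 - 1 = -21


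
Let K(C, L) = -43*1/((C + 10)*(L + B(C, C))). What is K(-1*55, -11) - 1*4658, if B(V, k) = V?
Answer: -13834303/2970 ≈ -4658.0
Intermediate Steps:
K(C, L) = -43/((10 + C)*(C + L)) (K(C, L) = -43*1/((C + 10)*(L + C)) = -43*1/((10 + C)*(C + L)) = -43/((10 + C)*(C + L)))
K(-1*55, -11) - 1*4658 = -43/((-1*55)² + 10*(-1*55) + 10*(-11) - 1*55*(-11)) - 1*4658 = -43/((-55)² + 10*(-55) - 110 - 55*(-11)) - 4658 = -43/(3025 - 550 - 110 + 605) - 4658 = -43/2970 - 4658 = -13834303/2970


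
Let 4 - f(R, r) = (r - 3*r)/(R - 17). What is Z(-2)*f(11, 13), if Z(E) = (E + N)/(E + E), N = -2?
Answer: -⅓ ≈ -0.33333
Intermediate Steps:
f(R, r) = 4 + 2*r/(-17 + R) (f(R, r) = 4 - (r - 3*r)/(R - 17) = 4 - (-2*r)/(-17 + R) = 4 - (-2)*r/(-17 + R) = 4 + 2*r/(-17 + R))
Z(E) = (-2 + E)/(2*E) (Z(E) = (E - 2)/(E + E) = (-2 + E)/((2*E)) = (-2 + E)*(1/(2*E)) = (-2 + E)/(2*E))
Z(-2)*f(11, 13) = ((½)*(-2 - 2)/(-2))*(2*(-34 + 13 + 2*11)/(-17 + 11)) = ((½)*(-½)*(-4))*(2*(-34 + 13 + 22)/(-6)) = 1*(2*(-⅙)*1) = 1*(-⅓) = -⅓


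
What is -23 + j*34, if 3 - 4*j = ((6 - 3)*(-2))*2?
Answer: 209/2 ≈ 104.50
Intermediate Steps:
j = 15/4 (j = ¾ - (6 - 3)*(-2)*2/4 = ¾ - 3*(-2)*2/4 = ¾ - (-3)*2/2 = ¾ - ¼*(-12) = ¾ + 3 = 15/4 ≈ 3.7500)
-23 + j*34 = -23 + (15/4)*34 = -23 + 255/2 = 209/2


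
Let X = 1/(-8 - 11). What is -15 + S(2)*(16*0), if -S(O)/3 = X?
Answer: -15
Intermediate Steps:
X = -1/19 (X = 1/(-19) = -1/19 ≈ -0.052632)
S(O) = 3/19 (S(O) = -3*(-1/19) = 3/19)
-15 + S(2)*(16*0) = -15 + 3*(16*0)/19 = -15 + (3/19)*0 = -15 + 0 = -15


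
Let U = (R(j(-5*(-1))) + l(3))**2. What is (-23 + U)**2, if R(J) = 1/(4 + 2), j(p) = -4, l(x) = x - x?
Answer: 683929/1296 ≈ 527.72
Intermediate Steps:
l(x) = 0
R(J) = 1/6
U = 1/36 (U = (1/6 + 0)**2 = (1/6)**2 = 1/36 ≈ 0.027778)
(-23 + U)**2 = (-23 + 1/36)**2 = (-827/36)**2 = 683929/1296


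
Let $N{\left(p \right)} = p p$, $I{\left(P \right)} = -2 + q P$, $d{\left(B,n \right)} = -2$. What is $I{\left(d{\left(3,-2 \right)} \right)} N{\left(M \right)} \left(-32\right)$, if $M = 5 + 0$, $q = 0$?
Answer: $1600$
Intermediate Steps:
$M = 5$
$I{\left(P \right)} = -2$ ($I{\left(P \right)} = -2 + 0 P = -2 + 0 = -2$)
$N{\left(p \right)} = p^{2}$
$I{\left(d{\left(3,-2 \right)} \right)} N{\left(M \right)} \left(-32\right) = - 2 \cdot 5^{2} \left(-32\right) = \left(-2\right) 25 \left(-32\right) = \left(-50\right) \left(-32\right) = 1600$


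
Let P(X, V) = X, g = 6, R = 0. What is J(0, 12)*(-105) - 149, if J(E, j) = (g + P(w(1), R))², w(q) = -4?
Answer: -569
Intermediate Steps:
J(E, j) = 4 (J(E, j) = (6 - 4)² = 2² = 4)
J(0, 12)*(-105) - 149 = 4*(-105) - 149 = -420 - 149 = -569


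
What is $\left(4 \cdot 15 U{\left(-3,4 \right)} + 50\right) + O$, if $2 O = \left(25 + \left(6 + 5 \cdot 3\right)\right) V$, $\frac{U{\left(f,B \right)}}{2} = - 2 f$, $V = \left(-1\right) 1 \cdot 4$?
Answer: $678$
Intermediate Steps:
$V = -4$ ($V = \left(-1\right) 4 = -4$)
$U{\left(f,B \right)} = - 4 f$ ($U{\left(f,B \right)} = 2 \left(- 2 f\right) = - 4 f$)
$O = -92$ ($O = \frac{\left(25 + \left(6 + 5 \cdot 3\right)\right) \left(-4\right)}{2} = \frac{\left(25 + \left(6 + 15\right)\right) \left(-4\right)}{2} = \frac{\left(25 + 21\right) \left(-4\right)}{2} = \frac{46 \left(-4\right)}{2} = \frac{1}{2} \left(-184\right) = -92$)
$\left(4 \cdot 15 U{\left(-3,4 \right)} + 50\right) + O = \left(4 \cdot 15 \left(\left(-4\right) \left(-3\right)\right) + 50\right) - 92 = \left(60 \cdot 12 + 50\right) - 92 = \left(720 + 50\right) - 92 = 770 - 92 = 678$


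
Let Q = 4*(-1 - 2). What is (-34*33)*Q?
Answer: 13464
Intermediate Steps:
Q = -12 (Q = 4*(-3) = -12)
(-34*33)*Q = -34*33*(-12) = -1122*(-12) = 13464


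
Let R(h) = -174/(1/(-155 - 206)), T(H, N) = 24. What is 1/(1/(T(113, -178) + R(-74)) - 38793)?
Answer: -62838/2437674533 ≈ -2.5778e-5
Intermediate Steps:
R(h) = 62814 (R(h) = -174/(1/(-361)) = -174/(-1/361) = -174*(-361) = 62814)
1/(1/(T(113, -178) + R(-74)) - 38793) = 1/(1/(24 + 62814) - 38793) = 1/(1/62838 - 38793) = 1/(-2437674533/62838) = -62838/2437674533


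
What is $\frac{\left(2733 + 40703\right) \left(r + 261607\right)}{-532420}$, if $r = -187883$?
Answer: $- \frac{114366988}{19015} \approx -6014.6$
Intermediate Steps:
$\frac{\left(2733 + 40703\right) \left(r + 261607\right)}{-532420} = \frac{\left(2733 + 40703\right) \left(-187883 + 261607\right)}{-532420} = 43436 \cdot 73724 \left(- \frac{1}{532420}\right) = 3202275664 \left(- \frac{1}{532420}\right) = - \frac{114366988}{19015}$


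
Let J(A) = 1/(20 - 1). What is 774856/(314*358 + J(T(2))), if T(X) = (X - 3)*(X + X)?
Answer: 14722264/2135829 ≈ 6.8930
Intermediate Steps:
T(X) = 2*X*(-3 + X) (T(X) = (-3 + X)*(2*X) = 2*X*(-3 + X))
J(A) = 1/19
774856/(314*358 + J(T(2))) = 774856/(314*358 + 1/19) = 774856/(112412 + 1/19) = 774856/(2135829/19) = 774856*(19/2135829) = 14722264/2135829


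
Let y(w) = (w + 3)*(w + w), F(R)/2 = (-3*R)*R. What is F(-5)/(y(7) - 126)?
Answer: -75/7 ≈ -10.714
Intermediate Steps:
F(R) = -6*R² (F(R) = 2*((-3*R)*R) = 2*(-3*R²) = -6*R²)
y(w) = 2*w*(3 + w) (y(w) = (3 + w)*(2*w) = 2*w*(3 + w))
F(-5)/(y(7) - 126) = (-6*(-5)²)/(2*7*(3 + 7) - 126) = (-6*25)/(2*7*10 - 126) = -150/(140 - 126) = -150/14 = -150*1/14 = -75/7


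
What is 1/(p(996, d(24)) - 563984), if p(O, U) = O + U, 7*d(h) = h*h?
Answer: -7/3940340 ≈ -1.7765e-6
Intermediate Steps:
d(h) = h²/7 (d(h) = (h*h)/7 = h²/7)
1/(p(996, d(24)) - 563984) = 1/((996 + (⅐)*24²) - 563984) = 1/((996 + (⅐)*576) - 563984) = 1/((996 + 576/7) - 563984) = 1/(7548/7 - 563984) = 1/(-3940340/7) = -7/3940340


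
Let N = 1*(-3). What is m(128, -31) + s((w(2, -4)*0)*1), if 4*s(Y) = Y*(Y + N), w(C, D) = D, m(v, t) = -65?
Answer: -65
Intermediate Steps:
N = -3
s(Y) = Y*(-3 + Y)/4 (s(Y) = (Y*(Y - 3))/4 = (Y*(-3 + Y))/4 = Y*(-3 + Y)/4)
m(128, -31) + s((w(2, -4)*0)*1) = -65 + (-4*0*1)*(-3 - 4*0*1)/4 = -65 + (0*1)*(-3 + 0*1)/4 = -65 + (¼)*0*(-3 + 0) = -65 + (¼)*0*(-3) = -65 + 0 = -65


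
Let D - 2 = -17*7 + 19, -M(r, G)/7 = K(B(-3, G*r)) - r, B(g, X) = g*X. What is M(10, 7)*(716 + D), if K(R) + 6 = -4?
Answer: 86520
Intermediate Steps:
B(g, X) = X*g
K(R) = -10 (K(R) = -6 - 4 = -10)
M(r, G) = 70 + 7*r (M(r, G) = -7*(-10 - r) = 70 + 7*r)
D = -98 (D = 2 + (-17*7 + 19) = 2 + (-119 + 19) = 2 - 100 = -98)
M(10, 7)*(716 + D) = (70 + 7*10)*(716 - 98) = (70 + 70)*618 = 140*618 = 86520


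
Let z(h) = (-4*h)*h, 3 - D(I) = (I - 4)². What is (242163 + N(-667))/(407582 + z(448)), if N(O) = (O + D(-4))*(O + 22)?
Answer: -711723/395234 ≈ -1.8008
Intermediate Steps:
D(I) = 3 - (-4 + I)² (D(I) = 3 - (I - 4)² = 3 - (-4 + I)²)
N(O) = (-61 + O)*(22 + O) (N(O) = (O + (3 - (-4 - 4)²))*(O + 22) = (O + (3 - 1*(-8)²))*(22 + O) = (O + (3 - 1*64))*(22 + O) = (O + (3 - 64))*(22 + O) = (O - 61)*(22 + O) = (-61 + O)*(22 + O))
z(h) = -4*h²
(242163 + N(-667))/(407582 + z(448)) = (242163 + (-1342 + (-667)² - 39*(-667)))/(407582 - 4*448²) = (242163 + (-1342 + 444889 + 26013))/(407582 - 4*200704) = (242163 + 469560)/(407582 - 802816) = 711723/(-395234) = 711723*(-1/395234) = -711723/395234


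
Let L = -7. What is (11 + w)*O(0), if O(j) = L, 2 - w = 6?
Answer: -49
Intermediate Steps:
w = -4 (w = 2 - 1*6 = 2 - 6 = -4)
O(j) = -7
(11 + w)*O(0) = (11 - 4)*(-7) = 7*(-7) = -49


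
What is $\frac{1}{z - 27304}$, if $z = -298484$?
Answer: $- \frac{1}{325788} \approx -3.0695 \cdot 10^{-6}$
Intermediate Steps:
$\frac{1}{z - 27304} = \frac{1}{-298484 - 27304} = \frac{1}{-325788} = - \frac{1}{325788}$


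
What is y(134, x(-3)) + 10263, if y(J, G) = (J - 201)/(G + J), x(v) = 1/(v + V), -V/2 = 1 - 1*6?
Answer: 9636488/939 ≈ 10263.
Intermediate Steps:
V = 10 (V = -2*(1 - 1*6) = -2*(1 - 6) = -2*(-5) = 10)
x(v) = 1/(10 + v) (x(v) = 1/(v + 10) = 1/(10 + v))
y(J, G) = (-201 + J)/(G + J)
y(134, x(-3)) + 10263 = (-201 + 134)/(1/(10 - 3) + 134) + 10263 = -67/(1/7 + 134) + 10263 = -67/(939/7) + 10263 = (7/939)*(-67) + 10263 = -469/939 + 10263 = 9636488/939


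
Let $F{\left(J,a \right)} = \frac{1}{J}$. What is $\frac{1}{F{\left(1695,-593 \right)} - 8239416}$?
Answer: $- \frac{1695}{13965810119} \approx -1.2137 \cdot 10^{-7}$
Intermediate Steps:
$\frac{1}{F{\left(1695,-593 \right)} - 8239416} = \frac{1}{\frac{1}{1695} - 8239416} = \frac{1}{- \frac{13965810119}{1695}} = - \frac{1695}{13965810119}$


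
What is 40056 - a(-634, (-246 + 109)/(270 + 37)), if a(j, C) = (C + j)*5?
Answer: 13271067/307 ≈ 43228.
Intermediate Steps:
a(j, C) = 5*C + 5*j
40056 - a(-634, (-246 + 109)/(270 + 37)) = 40056 - (5*((-246 + 109)/(270 + 37)) + 5*(-634)) = 40056 - (5*(-137/307) - 3170) = 40056 - (-685/307 - 3170) = 40056 - 1*(-973875/307) = 40056 + 973875/307 = 13271067/307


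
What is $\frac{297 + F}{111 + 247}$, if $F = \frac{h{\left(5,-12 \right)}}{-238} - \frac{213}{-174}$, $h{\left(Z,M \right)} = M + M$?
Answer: $\frac{2059039}{2470916} \approx 0.83331$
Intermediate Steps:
$h{\left(Z,M \right)} = 2 M$
$F = \frac{9145}{6902}$ ($F = \frac{2 \left(-12\right)}{-238} - \frac{213}{-174} = \left(-24\right) \left(- \frac{1}{238}\right) - - \frac{71}{58} = \frac{12}{119} + \frac{71}{58} = \frac{9145}{6902} \approx 1.325$)
$\frac{297 + F}{111 + 247} = \frac{297 + \frac{9145}{6902}}{111 + 247} = \frac{2059039}{6902 \cdot 358} = \frac{2059039}{6902} \cdot \frac{1}{358} = \frac{2059039}{2470916}$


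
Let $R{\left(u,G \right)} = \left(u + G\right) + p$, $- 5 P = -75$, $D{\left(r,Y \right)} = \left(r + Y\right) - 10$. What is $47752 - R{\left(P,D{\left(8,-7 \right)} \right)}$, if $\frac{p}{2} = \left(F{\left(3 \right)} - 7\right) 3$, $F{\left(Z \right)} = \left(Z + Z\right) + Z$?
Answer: $47734$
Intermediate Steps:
$F{\left(Z \right)} = 3 Z$ ($F{\left(Z \right)} = 2 Z + Z = 3 Z$)
$D{\left(r,Y \right)} = -10 + Y + r$ ($D{\left(r,Y \right)} = \left(Y + r\right) - 10 = -10 + Y + r$)
$P = 15$ ($P = \left(- \frac{1}{5}\right) \left(-75\right) = 15$)
$p = 12$ ($p = 2 \left(3 \cdot 3 - 7\right) 3 = 2 \left(9 - 7\right) 3 = 2 \cdot 2 \cdot 3 = 2 \cdot 6 = 12$)
$R{\left(u,G \right)} = 12 + G + u$ ($R{\left(u,G \right)} = \left(u + G\right) + 12 = \left(G + u\right) + 12 = 12 + G + u$)
$47752 - R{\left(P,D{\left(8,-7 \right)} \right)} = 47752 - \left(12 - 9 + 15\right) = 47752 - 18 = 47734$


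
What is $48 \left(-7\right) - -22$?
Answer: $-314$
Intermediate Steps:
$48 \left(-7\right) - -22 = -336 + \left(\left(-6 + 5\right) + 23\right) = -336 + \left(-1 + 23\right) = -336 + 22 = -314$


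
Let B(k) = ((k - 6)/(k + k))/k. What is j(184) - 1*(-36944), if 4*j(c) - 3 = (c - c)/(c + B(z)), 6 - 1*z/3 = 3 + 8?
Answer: 147779/4 ≈ 36945.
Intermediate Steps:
z = -15 (z = 18 - 3*(3 + 8) = 18 - 3*11 = 18 - 33 = -15)
B(k) = (-6 + k)/(2*k**2) (B(k) = ((-6 + k)/((2*k)))/k = ((-6 + k)*(1/(2*k)))/k = ((-6 + k)/(2*k))/k = (-6 + k)/(2*k**2))
j(c) = 3/4 (j(c) = 3/4 + ((c - c)/(c + (1/2)*(-6 - 15)/(-15)**2))/4 = 3/4 + (0/(c + (1/2)*(1/225)*(-21)))/4 = 3/4 + (0/(c - 7/150))/4 = 3/4 + (0/(-7/150 + c))/4 = 3/4 + (1/4)*0 = 3/4 + 0 = 3/4)
j(184) - 1*(-36944) = 3/4 - 1*(-36944) = 3/4 + 36944 = 147779/4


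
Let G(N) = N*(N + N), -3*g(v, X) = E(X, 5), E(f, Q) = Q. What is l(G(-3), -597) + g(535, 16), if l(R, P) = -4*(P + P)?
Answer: 14323/3 ≈ 4774.3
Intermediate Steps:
g(v, X) = -5/3 (g(v, X) = -1/3*5 = -5/3)
G(N) = 2*N**2 (G(N) = N*(2*N) = 2*N**2)
l(R, P) = -8*P
l(G(-3), -597) + g(535, 16) = -8*(-597) - 5/3 = 4776 - 5/3 = 14323/3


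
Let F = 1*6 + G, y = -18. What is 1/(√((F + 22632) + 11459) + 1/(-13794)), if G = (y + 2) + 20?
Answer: 13794/6488548542035 + 1712469924*√421/6488548542035 ≈ 0.0054152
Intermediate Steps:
G = 4 (G = (-18 + 2) + 20 = -16 + 20 = 4)
F = 10 (F = 1*6 + 4 = 6 + 4 = 10)
1/(√((F + 22632) + 11459) + 1/(-13794)) = 1/(√((10 + 22632) + 11459) + 1/(-13794)) = 1/(√(22642 + 11459) - 1/13794) = 1/(√34101 - 1/13794) = 1/(9*√421 - 1/13794) = 1/(-1/13794 + 9*√421)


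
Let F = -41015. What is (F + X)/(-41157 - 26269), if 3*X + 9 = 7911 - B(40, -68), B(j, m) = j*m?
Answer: 112423/202278 ≈ 0.55578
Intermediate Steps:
X = 10622/3 (X = -3 + (7911 - 40*(-68))/3 = -3 + (7911 - 1*(-2720))/3 = -3 + (7911 + 2720)/3 = -3 + (⅓)*10631 = -3 + 10631/3 = 10622/3 ≈ 3540.7)
(F + X)/(-41157 - 26269) = (-41015 + 10622/3)/(-41157 - 26269) = -112423/3/(-67426) = -112423/3*(-1/67426) = 112423/202278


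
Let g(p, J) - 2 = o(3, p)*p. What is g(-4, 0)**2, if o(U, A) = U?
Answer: 100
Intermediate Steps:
g(p, J) = 2 + 3*p
g(-4, 0)**2 = (2 + 3*(-4))**2 = (2 - 12)**2 = (-10)**2 = 100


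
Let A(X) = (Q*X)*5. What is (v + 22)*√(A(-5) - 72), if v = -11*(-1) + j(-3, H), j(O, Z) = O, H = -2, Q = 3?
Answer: 210*I*√3 ≈ 363.73*I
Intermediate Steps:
A(X) = 15*X (A(X) = (3*X)*5 = 15*X)
v = 8 (v = -11*(-1) - 3 = 11 - 3 = 8)
(v + 22)*√(A(-5) - 72) = (8 + 22)*√(15*(-5) - 72) = 30*√(-75 - 72) = 30*√(-147) = 30*(7*I*√3) = 210*I*√3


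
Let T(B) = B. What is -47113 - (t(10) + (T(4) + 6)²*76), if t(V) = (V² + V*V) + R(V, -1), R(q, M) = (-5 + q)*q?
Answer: -54963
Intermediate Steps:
R(q, M) = q*(-5 + q)
t(V) = 2*V² + V*(-5 + V) (t(V) = (V² + V*V) + V*(-5 + V) = (V² + V²) + V*(-5 + V) = 2*V² + V*(-5 + V))
-47113 - (t(10) + (T(4) + 6)²*76) = -47113 - (10*(-5 + 3*10) + (4 + 6)²*76) = -47113 - (10*(-5 + 30) + 10²*76) = -47113 - (10*25 + 100*76) = -47113 - (250 + 7600) = -47113 - 1*7850 = -47113 - 7850 = -54963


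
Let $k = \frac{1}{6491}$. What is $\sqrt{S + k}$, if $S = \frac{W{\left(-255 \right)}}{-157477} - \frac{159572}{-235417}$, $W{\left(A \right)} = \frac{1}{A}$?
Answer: $\frac{\sqrt{308282081279528157102860307690}}{674318928909795} \approx 0.8234$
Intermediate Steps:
$k = \frac{1}{6491} \approx 0.00015406$
$S = \frac{915410685091}{1350507791685}$ ($S = \frac{1}{\left(-255\right) \left(-157477\right)} - \frac{159572}{-235417} = \left(- \frac{1}{255}\right) \left(- \frac{1}{157477}\right) - - \frac{22796}{33631} = \frac{1}{40156635} + \frac{22796}{33631} = \frac{915410685091}{1350507791685} \approx 0.67783$)
$\sqrt{S + k} = \sqrt{\frac{915410685091}{1350507791685} + \frac{1}{6491}} = \sqrt{\frac{5943281264717366}{8766146075827335}} = \frac{\sqrt{308282081279528157102860307690}}{674318928909795}$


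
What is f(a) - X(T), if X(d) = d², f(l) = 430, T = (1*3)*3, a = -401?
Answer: 349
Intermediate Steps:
T = 9 (T = 3*3 = 9)
f(a) - X(T) = 430 - 1*9² = 430 - 1*81 = 430 - 81 = 349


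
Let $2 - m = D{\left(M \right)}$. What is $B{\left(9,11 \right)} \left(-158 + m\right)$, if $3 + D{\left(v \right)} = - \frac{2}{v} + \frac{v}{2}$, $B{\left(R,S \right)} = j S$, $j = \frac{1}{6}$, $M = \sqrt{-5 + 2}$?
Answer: $- \frac{561}{2} - \frac{77 i \sqrt{3}}{36} \approx -280.5 - 3.7047 i$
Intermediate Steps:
$M = i \sqrt{3}$ ($M = \sqrt{-3} = i \sqrt{3} \approx 1.732 i$)
$j = \frac{1}{6} \approx 0.16667$
$B{\left(R,S \right)} = \frac{S}{6}$
$D{\left(v \right)} = -3 + \frac{v}{2} - \frac{2}{v}$ ($D{\left(v \right)} = -3 + \left(- \frac{2}{v} + \frac{v}{2}\right) = -3 + \left(\frac{v}{2} - \frac{2}{v}\right) = -3 + \frac{v}{2} - \frac{2}{v}$)
$m = 5 - \frac{7 i \sqrt{3}}{6}$ ($m = 2 - \left(-3 + \frac{i \sqrt{3}}{2} - \frac{2}{i \sqrt{3}}\right) = 2 - \left(-3 + \frac{i \sqrt{3}}{2} - 2 \left(- \frac{i \sqrt{3}}{3}\right)\right) = 2 - \left(-3 + \frac{i \sqrt{3}}{2} + \frac{2 i \sqrt{3}}{3}\right) = 2 - \left(-3 + \frac{7 i \sqrt{3}}{6}\right) = 2 + \left(3 - \frac{7 i \sqrt{3}}{6}\right) = 5 - \frac{7 i \sqrt{3}}{6} \approx 5.0 - 2.0207 i$)
$B{\left(9,11 \right)} \left(-158 + m\right) = \frac{1}{6} \cdot 11 \left(-158 + \left(5 - \frac{7 i \sqrt{3}}{6}\right)\right) = \frac{11 \left(-153 - \frac{7 i \sqrt{3}}{6}\right)}{6} = - \frac{561}{2} - \frac{77 i \sqrt{3}}{36}$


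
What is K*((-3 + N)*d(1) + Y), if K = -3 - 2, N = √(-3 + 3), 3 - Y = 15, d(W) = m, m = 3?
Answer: 105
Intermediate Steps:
d(W) = 3
Y = -12 (Y = 3 - 1*15 = 3 - 15 = -12)
N = 0 (N = √0 = 0)
K = -5
K*((-3 + N)*d(1) + Y) = -5*((-3 + 0)*3 - 12) = -5*(-3*3 - 12) = -5*(-9 - 12) = -5*(-21) = 105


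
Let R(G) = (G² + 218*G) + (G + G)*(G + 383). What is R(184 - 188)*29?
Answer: -112752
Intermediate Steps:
R(G) = G² + 218*G + 2*G*(383 + G) (R(G) = (G² + 218*G) + (2*G)*(383 + G) = (G² + 218*G) + 2*G*(383 + G) = G² + 218*G + 2*G*(383 + G))
R(184 - 188)*29 = (3*(184 - 188)*(328 + (184 - 188)))*29 = (3*(-4)*(328 - 4))*29 = (3*(-4)*324)*29 = -3888*29 = -112752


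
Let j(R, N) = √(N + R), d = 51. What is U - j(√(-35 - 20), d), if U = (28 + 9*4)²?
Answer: 4096 - √(51 + I*√55) ≈ 4088.8 - 0.51788*I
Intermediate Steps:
U = 4096 (U = (28 + 36)² = 64² = 4096)
U - j(√(-35 - 20), d) = 4096 - √(51 + √(-35 - 20)) = 4096 - √(51 + √(-55)) = 4096 - √(51 + I*√55)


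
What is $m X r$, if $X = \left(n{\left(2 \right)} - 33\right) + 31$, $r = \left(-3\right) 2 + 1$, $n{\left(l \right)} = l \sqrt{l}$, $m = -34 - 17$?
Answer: $-510 + 510 \sqrt{2} \approx 211.25$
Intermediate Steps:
$m = -51$
$n{\left(l \right)} = l^{\frac{3}{2}}$
$r = -5$ ($r = -6 + 1 = -5$)
$X = -2 + 2 \sqrt{2}$ ($X = \left(2^{\frac{3}{2}} - 33\right) + 31 = \left(2 \sqrt{2} - 33\right) + 31 = \left(-33 + 2 \sqrt{2}\right) + 31 = -2 + 2 \sqrt{2} \approx 0.82843$)
$m X r = - 51 \left(-2 + 2 \sqrt{2}\right) \left(-5\right) = \left(102 - 102 \sqrt{2}\right) \left(-5\right) = -510 + 510 \sqrt{2}$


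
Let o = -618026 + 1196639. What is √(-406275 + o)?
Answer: √172338 ≈ 415.14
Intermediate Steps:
o = 578613
√(-406275 + o) = √(-406275 + 578613) = √172338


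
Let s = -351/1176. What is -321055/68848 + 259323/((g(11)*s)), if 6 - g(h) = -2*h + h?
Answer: -179470655917/3511248 ≈ -51113.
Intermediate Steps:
s = -117/392 (s = -351*1/1176 = -117/392 ≈ -0.29847)
g(h) = 6 + h (g(h) = 6 - (-2*h + h) = 6 - (-1)*h = 6 + h)
-321055/68848 + 259323/((g(11)*s)) = -321055/68848 + 259323/(((6 + 11)*(-117/392))) = -321055*1/68848 + 259323/((17*(-117/392))) = -321055/68848 + 259323/(-1989/392) = -321055/68848 + 259323*(-392/1989) = -321055/68848 - 33884872/663 = -179470655917/3511248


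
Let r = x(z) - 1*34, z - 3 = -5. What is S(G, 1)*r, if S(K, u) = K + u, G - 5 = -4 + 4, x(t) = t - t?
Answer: -204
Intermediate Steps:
z = -2 (z = 3 - 5 = -2)
x(t) = 0 (x(t) = t - t = 0)
G = 5 (G = 5 + (-4 + 4) = 5 + 0 = 5)
r = -34 (r = 0 - 1*34 = 0 - 34 = -34)
S(G, 1)*r = (5 + 1)*(-34) = 6*(-34) = -204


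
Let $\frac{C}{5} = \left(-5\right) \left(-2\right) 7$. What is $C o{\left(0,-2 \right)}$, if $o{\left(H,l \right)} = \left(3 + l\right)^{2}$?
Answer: $350$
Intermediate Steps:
$C = 350$ ($C = 5 \left(-5\right) \left(-2\right) 7 = 5 \cdot 10 \cdot 7 = 5 \cdot 70 = 350$)
$C o{\left(0,-2 \right)} = 350 \left(3 - 2\right)^{2} = 350 \cdot 1^{2} = 350 \cdot 1 = 350$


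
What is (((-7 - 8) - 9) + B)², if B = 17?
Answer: 49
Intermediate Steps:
(((-7 - 8) - 9) + B)² = (((-7 - 8) - 9) + 17)² = ((-15 - 9) + 17)² = (-24 + 17)² = (-7)² = 49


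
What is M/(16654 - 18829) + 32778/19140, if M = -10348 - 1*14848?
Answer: 636257/47850 ≈ 13.297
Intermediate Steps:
M = -25196 (M = -10348 - 14848 = -25196)
M/(16654 - 18829) + 32778/19140 = -25196/(16654 - 18829) + 32778/19140 = -25196/(-2175) + 32778*(1/19140) = -25196*(-1/2175) + 5463/3190 = 25196/2175 + 5463/3190 = 636257/47850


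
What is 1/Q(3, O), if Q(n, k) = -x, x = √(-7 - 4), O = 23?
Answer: I*√11/11 ≈ 0.30151*I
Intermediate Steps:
x = I*√11 (x = √(-11) = I*√11 ≈ 3.3166*I)
Q(n, k) = -I*√11
1/Q(3, O) = 1/(-I*√11) = I*√11/11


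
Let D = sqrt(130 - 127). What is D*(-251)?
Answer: -251*sqrt(3) ≈ -434.74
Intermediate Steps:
D = sqrt(3) ≈ 1.7320
D*(-251) = sqrt(3)*(-251) = -251*sqrt(3)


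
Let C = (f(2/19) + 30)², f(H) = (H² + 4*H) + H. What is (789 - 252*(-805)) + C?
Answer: 26661269905/130321 ≈ 2.0458e+5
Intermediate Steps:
f(H) = H² + 5*H
C = 121528576/130321 (C = ((2/19)*(5 + 2/19) + 30)² = ((2*(1/19))*(5 + 2*(1/19)) + 30)² = (2*(5 + 2/19)/19 + 30)² = ((2/19)*(97/19) + 30)² = (194/361 + 30)² = (11024/361)² = 121528576/130321 ≈ 932.53)
(789 - 252*(-805)) + C = (789 - 252*(-805)) + 121528576/130321 = (789 + 202860) + 121528576/130321 = 203649 + 121528576/130321 = 26661269905/130321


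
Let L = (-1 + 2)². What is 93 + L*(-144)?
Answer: -51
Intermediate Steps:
L = 1 (L = 1² = 1)
93 + L*(-144) = 93 + 1*(-144) = 93 - 144 = -51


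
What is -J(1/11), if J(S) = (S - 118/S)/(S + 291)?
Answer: 14277/3202 ≈ 4.4588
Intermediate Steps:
J(S) = (S - 118/S)/(291 + S)
-J(1/11) = -(-118 + (1/11)**2)/((1/11)*(291 + 1/11)) = -(-118 + (1/11)**2)/(1/11*(291 + 1/11)) = -11*(-118 + 1/121)/3202/11 = -11*11*(-14277)/(3202*121) = -1*(-14277/3202) = 14277/3202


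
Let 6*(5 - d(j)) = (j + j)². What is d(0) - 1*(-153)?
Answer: 158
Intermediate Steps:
d(j) = 5 - 2*j²/3 (d(j) = 5 - (j + j)²/6 = 5 - 4*j²/6 = 5 - 2*j²/3)
d(0) - 1*(-153) = (5 - ⅔*0²) - 1*(-153) = (5 - ⅔*0) + 153 = (5 + 0) + 153 = 5 + 153 = 158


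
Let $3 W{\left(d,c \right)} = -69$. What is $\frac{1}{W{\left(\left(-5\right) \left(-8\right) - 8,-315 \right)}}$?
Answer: $- \frac{1}{23} \approx -0.043478$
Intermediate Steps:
$W{\left(d,c \right)} = -23$ ($W{\left(d,c \right)} = \frac{1}{3} \left(-69\right) = -23$)
$\frac{1}{W{\left(\left(-5\right) \left(-8\right) - 8,-315 \right)}} = \frac{1}{-23} = - \frac{1}{23}$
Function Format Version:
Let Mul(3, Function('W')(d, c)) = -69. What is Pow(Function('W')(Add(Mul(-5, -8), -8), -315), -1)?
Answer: Rational(-1, 23) ≈ -0.043478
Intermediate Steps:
Function('W')(d, c) = -23 (Function('W')(d, c) = Mul(Rational(1, 3), -69) = -23)
Pow(Function('W')(Add(Mul(-5, -8), -8), -315), -1) = Pow(-23, -1) = Rational(-1, 23)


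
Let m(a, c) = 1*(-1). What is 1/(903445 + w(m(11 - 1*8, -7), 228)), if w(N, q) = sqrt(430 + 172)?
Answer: 903445/816212867423 - sqrt(602)/816212867423 ≈ 1.1068e-6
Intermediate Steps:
m(a, c) = -1
w(N, q) = sqrt(602)
1/(903445 + w(m(11 - 1*8, -7), 228)) = 1/(903445 + sqrt(602))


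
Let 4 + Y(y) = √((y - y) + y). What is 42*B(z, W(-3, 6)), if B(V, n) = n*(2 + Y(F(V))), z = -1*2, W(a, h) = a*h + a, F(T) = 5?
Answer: 1764 - 882*√5 ≈ -208.21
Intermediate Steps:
Y(y) = -4 + √y (Y(y) = -4 + √((y - y) + y) = -4 + √(0 + y) = -4 + √y)
W(a, h) = a + a*h
z = -2
B(V, n) = n*(-2 + √5) (B(V, n) = n*(2 + (-4 + √5)) = n*(-2 + √5))
42*B(z, W(-3, 6)) = 42*((-3*(1 + 6))*(-2 + √5)) = 42*((-3*7)*(-2 + √5)) = 42*(-21*(-2 + √5)) = 42*(42 - 21*√5) = 1764 - 882*√5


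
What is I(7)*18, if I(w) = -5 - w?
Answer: -216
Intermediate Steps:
I(7)*18 = (-5 - 1*7)*18 = (-5 - 7)*18 = -12*18 = -216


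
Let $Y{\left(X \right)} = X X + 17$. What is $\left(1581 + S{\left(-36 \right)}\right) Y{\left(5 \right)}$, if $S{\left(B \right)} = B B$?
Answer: $120834$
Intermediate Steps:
$S{\left(B \right)} = B^{2}$
$Y{\left(X \right)} = 17 + X^{2}$ ($Y{\left(X \right)} = X^{2} + 17 = 17 + X^{2}$)
$\left(1581 + S{\left(-36 \right)}\right) Y{\left(5 \right)} = \left(1581 + \left(-36\right)^{2}\right) \left(17 + 5^{2}\right) = \left(1581 + 1296\right) \left(17 + 25\right) = 2877 \cdot 42 = 120834$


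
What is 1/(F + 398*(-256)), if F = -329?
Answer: -1/102217 ≈ -9.7831e-6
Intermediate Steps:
1/(F + 398*(-256)) = 1/(-329 + 398*(-256)) = 1/(-329 - 101888) = 1/(-102217) = -1/102217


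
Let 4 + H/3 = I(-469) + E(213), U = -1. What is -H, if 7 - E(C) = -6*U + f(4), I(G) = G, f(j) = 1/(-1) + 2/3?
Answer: 1415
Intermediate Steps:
f(j) = -1/3 (f(j) = 1*(-1) + 2*(1/3) = -1 + 2/3 = -1/3)
E(C) = 4/3 (E(C) = 7 - (-6*(-1) - 1/3) = 7 - (6 - 1/3) = 7 - 1*17/3 = 7 - 17/3 = 4/3)
H = -1415 (H = -12 + 3*(-469 + 4/3) = -12 + 3*(-1403/3) = -12 - 1403 = -1415)
-H = -1*(-1415) = 1415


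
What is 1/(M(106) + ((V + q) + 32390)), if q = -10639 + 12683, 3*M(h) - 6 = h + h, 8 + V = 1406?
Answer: 3/107714 ≈ 2.7852e-5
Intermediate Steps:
V = 1398 (V = -8 + 1406 = 1398)
M(h) = 2 + 2*h/3 (M(h) = 2 + (h + h)/3 = 2 + (2*h)/3 = 2 + 2*h/3)
q = 2044
1/(M(106) + ((V + q) + 32390)) = 1/((2 + (⅔)*106) + ((1398 + 2044) + 32390)) = 1/((2 + 212/3) + (3442 + 32390)) = 1/(218/3 + 35832) = 1/(107714/3) = 3/107714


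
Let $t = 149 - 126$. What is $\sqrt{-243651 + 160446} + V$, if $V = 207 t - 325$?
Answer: $4436 + 129 i \sqrt{5} \approx 4436.0 + 288.45 i$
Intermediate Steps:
$t = 23$ ($t = 149 - 126 = 23$)
$V = 4436$ ($V = 207 \cdot 23 - 325 = 4761 - 325 = 4436$)
$\sqrt{-243651 + 160446} + V = \sqrt{-243651 + 160446} + 4436 = \sqrt{-83205} + 4436 = 129 i \sqrt{5} + 4436 = 4436 + 129 i \sqrt{5}$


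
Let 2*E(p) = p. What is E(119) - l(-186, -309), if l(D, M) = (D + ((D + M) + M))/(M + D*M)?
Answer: 453641/7622 ≈ 59.517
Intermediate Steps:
E(p) = p/2
l(D, M) = (2*D + 2*M)/(M + D*M) (l(D, M) = (D + (D + 2*M))/(M + D*M) = (2*D + 2*M)/(M + D*M))
E(119) - l(-186, -309) = (½)*119 - 2*(-186 - 309)/((-309)*(1 - 186)) = 119/2 - 2*(-1)*(-495)/(309*(-185)) = 119/2 - 2*(-1)*(-1)*(-495)/(309*185) = 119/2 - 1*(-66/3811) = 119/2 + 66/3811 = 453641/7622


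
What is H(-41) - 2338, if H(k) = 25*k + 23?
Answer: -3340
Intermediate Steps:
H(k) = 23 + 25*k
H(-41) - 2338 = (23 + 25*(-41)) - 2338 = (23 - 1025) - 2338 = -1002 - 2338 = -3340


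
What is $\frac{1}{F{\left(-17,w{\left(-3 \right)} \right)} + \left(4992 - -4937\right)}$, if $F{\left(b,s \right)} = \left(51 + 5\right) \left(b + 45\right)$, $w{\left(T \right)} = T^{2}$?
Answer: $\frac{1}{11497} \approx 8.6979 \cdot 10^{-5}$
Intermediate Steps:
$F{\left(b,s \right)} = 2520 + 56 b$ ($F{\left(b,s \right)} = 56 \left(45 + b\right) = 2520 + 56 b$)
$\frac{1}{F{\left(-17,w{\left(-3 \right)} \right)} + \left(4992 - -4937\right)} = \frac{1}{\left(2520 + 56 \left(-17\right)\right) + \left(4992 - -4937\right)} = \frac{1}{\left(2520 - 952\right) + \left(4992 + 4937\right)} = \frac{1}{1568 + 9929} = \frac{1}{11497}$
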